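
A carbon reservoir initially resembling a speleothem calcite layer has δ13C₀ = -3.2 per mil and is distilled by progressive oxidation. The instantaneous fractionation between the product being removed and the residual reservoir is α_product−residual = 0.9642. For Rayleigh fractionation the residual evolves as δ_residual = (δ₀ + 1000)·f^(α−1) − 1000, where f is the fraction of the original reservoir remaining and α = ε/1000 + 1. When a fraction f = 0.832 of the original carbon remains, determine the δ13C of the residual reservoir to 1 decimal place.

Rayleigh residual: δ_res = (δ₀ + 1000)·f^(α−1) − 1000
α − 1 = -0.03580
f^(α−1) = 0.832^(-0.03580) = 1.006606
δ_res = (-3.2 + 1000) × 1.006606 − 1000 = 1003.385 − 1000 = 3.39 per mil

3.4 per mil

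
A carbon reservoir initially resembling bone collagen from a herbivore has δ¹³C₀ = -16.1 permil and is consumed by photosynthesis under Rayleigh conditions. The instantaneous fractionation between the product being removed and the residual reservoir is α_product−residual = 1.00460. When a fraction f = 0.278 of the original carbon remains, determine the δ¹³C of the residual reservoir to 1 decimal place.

-21.9 permil

Rayleigh residual: δ_res = (δ₀ + 1000)·f^(α−1) − 1000
α − 1 = 0.00460
f^(α−1) = 0.278^(0.00460) = 0.994129
δ_res = (-16.1 + 1000) × 0.994129 − 1000 = 978.123 − 1000 = -21.88 permil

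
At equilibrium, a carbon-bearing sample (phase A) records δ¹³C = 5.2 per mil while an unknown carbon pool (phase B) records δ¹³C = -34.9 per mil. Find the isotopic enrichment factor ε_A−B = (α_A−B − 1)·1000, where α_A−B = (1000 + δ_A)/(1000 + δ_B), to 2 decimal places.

α_A−B = (1000 + 5.2) / (1000 + -34.9) = 1005.2 / 965.1 = 1.041550
ε_A−B = (1.041550 − 1) × 1000 = 41.550 per mil
(The approximation ε ≈ δ_A − δ_B would give 40.1 per mil.)

41.55 per mil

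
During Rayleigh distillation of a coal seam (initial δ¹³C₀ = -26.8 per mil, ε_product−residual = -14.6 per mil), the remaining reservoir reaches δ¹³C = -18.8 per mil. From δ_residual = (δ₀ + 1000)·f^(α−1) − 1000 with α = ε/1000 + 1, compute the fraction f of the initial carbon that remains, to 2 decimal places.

0.57

α − 1 = ε/1000 = -0.0146
(δ_res + 1000)/(δ₀ + 1000) = (-18.8 + 1000)/(-26.8 + 1000) = 981.2/973.2 = 1.008220
f = 1.008220^(1/-0.0146) = exp(ln(1.008220)/-0.0146) = exp(0.00819/-0.0146)
f = exp(-0.5607) = 0.5708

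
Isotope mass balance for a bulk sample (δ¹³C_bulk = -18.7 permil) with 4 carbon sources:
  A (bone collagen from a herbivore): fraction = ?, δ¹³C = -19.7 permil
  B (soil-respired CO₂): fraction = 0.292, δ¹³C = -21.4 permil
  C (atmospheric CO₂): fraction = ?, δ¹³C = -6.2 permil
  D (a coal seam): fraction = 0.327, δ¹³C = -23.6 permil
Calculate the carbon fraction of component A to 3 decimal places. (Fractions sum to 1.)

Let f_A and f_C be the unknown fractions; fractions sum to 1 so f_A + f_C = 0.381.
Mass balance: Σ fᵢ·δᵢ = δ_bulk ⇒ f_A·(-19.7) + f_C·(-6.2) = -18.7 − (-13.966) = -4.734
Substitute f_C = 0.381 − f_A:
f_A·(-19.7 − -6.2) = -4.734 − 0.381×(-6.2) = -2.372
f_A = -2.372 / -13.5 = 0.1757

0.176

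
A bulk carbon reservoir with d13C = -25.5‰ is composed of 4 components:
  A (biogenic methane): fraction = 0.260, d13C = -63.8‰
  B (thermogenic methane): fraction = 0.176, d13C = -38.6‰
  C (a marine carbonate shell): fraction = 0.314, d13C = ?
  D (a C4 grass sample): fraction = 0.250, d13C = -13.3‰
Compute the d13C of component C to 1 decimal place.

Isotope mass balance: δ_bulk = Σ fᵢ·δᵢ.
-25.5 = 0.260×(-63.8) + 0.176×(-38.6) + 0.314×δ_C + 0.250×(-13.3)
0.314·δ_C = -25.5 − (-26.707) = 1.207
δ_C = 1.207 / 0.314 = 3.84‰

3.8‰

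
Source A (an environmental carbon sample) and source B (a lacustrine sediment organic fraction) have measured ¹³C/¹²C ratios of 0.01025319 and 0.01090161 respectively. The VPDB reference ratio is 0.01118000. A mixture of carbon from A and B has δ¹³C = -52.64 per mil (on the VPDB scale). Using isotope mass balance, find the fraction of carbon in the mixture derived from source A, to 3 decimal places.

0.478

δ_A = (0.01025319/0.01118000 − 1)×1000 = (0.917101 − 1)×1000 = -82.899 per mil
δ_B = (0.01090161/0.01118000 − 1)×1000 = (0.975099 − 1)×1000 = -24.901 per mil
f_A = (δ_mix − δ_B)/(δ_A − δ_B) = (-52.64 − (-24.901))/(-82.899 − (-24.901))
f_A = -27.739 / -57.998 = 0.4783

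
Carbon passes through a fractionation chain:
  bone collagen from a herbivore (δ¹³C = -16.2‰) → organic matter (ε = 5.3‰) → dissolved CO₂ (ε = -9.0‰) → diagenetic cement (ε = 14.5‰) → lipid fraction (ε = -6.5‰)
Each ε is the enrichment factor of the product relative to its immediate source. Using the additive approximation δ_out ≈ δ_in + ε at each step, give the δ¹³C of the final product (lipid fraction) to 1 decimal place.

step 1: δ ≈ -16.2 + (5.3) = -10.9‰
step 2: δ ≈ -10.9 + (-9.0) = -19.9‰
step 3: δ ≈ -19.9 + (14.5) = -5.4‰
step 4: δ ≈ -5.4 + (-6.5) = -11.9‰

-11.9‰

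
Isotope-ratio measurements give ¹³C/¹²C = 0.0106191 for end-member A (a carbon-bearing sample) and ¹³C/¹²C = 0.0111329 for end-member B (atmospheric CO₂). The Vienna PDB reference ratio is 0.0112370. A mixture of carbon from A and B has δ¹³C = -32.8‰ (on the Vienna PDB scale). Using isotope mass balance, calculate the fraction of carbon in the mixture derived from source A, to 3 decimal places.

0.515

δ_A = (0.0106191/0.0112370 − 1)×1000 = (0.945012 − 1)×1000 = -54.988‰
δ_B = (0.0111329/0.0112370 − 1)×1000 = (0.990736 − 1)×1000 = -9.264‰
f_A = (δ_mix − δ_B)/(δ_A − δ_B) = (-32.8 − (-9.264))/(-54.988 − (-9.264))
f_A = -23.536 / -45.724 = 0.5147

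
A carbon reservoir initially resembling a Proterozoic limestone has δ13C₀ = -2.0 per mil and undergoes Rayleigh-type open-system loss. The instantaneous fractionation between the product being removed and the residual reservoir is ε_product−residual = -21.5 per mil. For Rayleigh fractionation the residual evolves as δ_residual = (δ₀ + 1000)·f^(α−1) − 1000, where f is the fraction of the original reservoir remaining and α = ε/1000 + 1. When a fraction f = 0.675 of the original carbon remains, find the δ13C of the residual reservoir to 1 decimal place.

Rayleigh residual: δ_res = (δ₀ + 1000)·f^(α−1) − 1000
α = ε/1000 + 1 = 0.97850, so α − 1 = -0.02150
f^(α−1) = 0.675^(-0.02150) = 1.008486
δ_res = (-2.0 + 1000) × 1.008486 − 1000 = 1006.469 − 1000 = 6.47 per mil

6.5 per mil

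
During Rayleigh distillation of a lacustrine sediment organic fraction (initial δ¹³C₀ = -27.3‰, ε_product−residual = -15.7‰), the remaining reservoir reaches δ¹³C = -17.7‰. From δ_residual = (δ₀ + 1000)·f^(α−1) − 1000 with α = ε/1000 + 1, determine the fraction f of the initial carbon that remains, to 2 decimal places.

α − 1 = ε/1000 = -0.0157
(δ_res + 1000)/(δ₀ + 1000) = (-17.7 + 1000)/(-27.3 + 1000) = 982.3/972.7 = 1.009869
f = 1.009869^(1/-0.0157) = exp(ln(1.009869)/-0.0157) = exp(0.00982/-0.0157)
f = exp(-0.6255) = 0.5350

0.53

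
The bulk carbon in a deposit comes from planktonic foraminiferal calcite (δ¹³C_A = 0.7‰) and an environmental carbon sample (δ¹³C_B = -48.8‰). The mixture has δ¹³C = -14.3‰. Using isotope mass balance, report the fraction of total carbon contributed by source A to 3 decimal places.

δ_mix = f_A·δ_A + (1 − f_A)·δ_B  ⇒  f_A = (δ_mix − δ_B)/(δ_A − δ_B)
f_A = (-14.3 − (-48.8)) / (0.7 − (-48.8))
f_A = 34.5 / 49.5 = 0.6970

0.697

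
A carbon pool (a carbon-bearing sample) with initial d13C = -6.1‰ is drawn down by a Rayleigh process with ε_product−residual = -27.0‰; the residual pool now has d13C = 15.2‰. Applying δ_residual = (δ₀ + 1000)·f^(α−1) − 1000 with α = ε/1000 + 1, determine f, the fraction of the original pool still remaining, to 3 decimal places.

0.456

α − 1 = ε/1000 = -0.0270
(δ_res + 1000)/(δ₀ + 1000) = (15.2 + 1000)/(-6.1 + 1000) = 1015.2/993.9 = 1.021431
f = 1.021431^(1/-0.0270) = exp(ln(1.021431)/-0.0270) = exp(0.02120/-0.0270)
f = exp(-0.7853) = 0.4560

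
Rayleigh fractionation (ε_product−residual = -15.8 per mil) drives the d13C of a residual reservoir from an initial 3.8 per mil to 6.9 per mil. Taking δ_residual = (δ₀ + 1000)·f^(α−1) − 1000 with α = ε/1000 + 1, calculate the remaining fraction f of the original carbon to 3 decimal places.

0.823

α − 1 = ε/1000 = -0.0158
(δ_res + 1000)/(δ₀ + 1000) = (6.9 + 1000)/(3.8 + 1000) = 1006.9/1003.8 = 1.003088
f = 1.003088^(1/-0.0158) = exp(ln(1.003088)/-0.0158) = exp(0.00308/-0.0158)
f = exp(-0.1952) = 0.8227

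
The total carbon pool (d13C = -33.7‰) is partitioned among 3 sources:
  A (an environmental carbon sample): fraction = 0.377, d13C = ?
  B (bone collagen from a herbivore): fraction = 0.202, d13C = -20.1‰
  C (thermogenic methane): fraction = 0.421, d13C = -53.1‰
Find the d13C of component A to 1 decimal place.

Isotope mass balance: δ_bulk = Σ fᵢ·δᵢ.
-33.7 = 0.377×δ_A + 0.202×(-20.1) + 0.421×(-53.1)
0.377·δ_A = -33.7 − (-26.415) = -7.285
δ_A = -7.285 / 0.377 = -19.32‰

-19.3‰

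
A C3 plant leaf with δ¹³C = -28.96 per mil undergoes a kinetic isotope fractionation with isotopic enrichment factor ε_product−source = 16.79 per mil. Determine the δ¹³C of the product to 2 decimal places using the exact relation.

-12.66 per mil

Exactly, δ_product = (δ_source + 1000)·(ε/1000 + 1) − 1000.
δ_product = (-28.96 + 1000) × (16.79/1000 + 1) − 1000
δ_product = -12.656 per mil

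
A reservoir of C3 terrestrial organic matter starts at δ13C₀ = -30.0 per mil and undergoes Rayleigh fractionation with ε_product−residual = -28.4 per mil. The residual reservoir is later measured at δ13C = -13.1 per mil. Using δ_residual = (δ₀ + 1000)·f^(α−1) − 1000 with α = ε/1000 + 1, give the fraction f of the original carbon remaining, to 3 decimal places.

0.544

α − 1 = ε/1000 = -0.0284
(δ_res + 1000)/(δ₀ + 1000) = (-13.1 + 1000)/(-30.0 + 1000) = 986.9/970.0 = 1.017423
f = 1.017423^(1/-0.0284) = exp(ln(1.017423)/-0.0284) = exp(0.01727/-0.0284)
f = exp(-0.6082) = 0.5443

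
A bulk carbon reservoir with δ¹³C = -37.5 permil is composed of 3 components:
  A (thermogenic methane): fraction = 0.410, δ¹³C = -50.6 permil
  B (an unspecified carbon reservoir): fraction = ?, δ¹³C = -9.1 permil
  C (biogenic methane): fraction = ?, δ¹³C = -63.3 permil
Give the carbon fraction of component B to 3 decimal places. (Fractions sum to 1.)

Let f_B and f_C be the unknown fractions; fractions sum to 1 so f_B + f_C = 0.590.
Mass balance: Σ fᵢ·δᵢ = δ_bulk ⇒ f_B·(-9.1) + f_C·(-63.3) = -37.5 − (-20.746) = -16.754
Substitute f_C = 0.590 − f_B:
f_B·(-9.1 − -63.3) = -16.754 − 0.590×(-63.3) = 20.593
f_B = 20.593 / 54.2 = 0.3799

0.380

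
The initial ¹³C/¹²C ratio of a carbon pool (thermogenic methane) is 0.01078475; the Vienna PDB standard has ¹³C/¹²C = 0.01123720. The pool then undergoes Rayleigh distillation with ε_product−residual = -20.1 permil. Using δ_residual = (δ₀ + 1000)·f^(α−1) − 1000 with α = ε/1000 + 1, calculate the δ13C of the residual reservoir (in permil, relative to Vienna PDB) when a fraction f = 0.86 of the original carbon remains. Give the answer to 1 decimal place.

δ₀ = (0.01078475/0.01123720 − 1)×1000 = (0.959736 − 1)×1000 = -40.264 permil
α − 1 = ε/1000 = -0.0201
f^(α−1) = 0.86^(-0.0201) = 1.003036
δ_res = (-40.264 + 1000) × 1.003036 − 1000 = 962.650 − 1000 = -37.35 permil

-37.3 permil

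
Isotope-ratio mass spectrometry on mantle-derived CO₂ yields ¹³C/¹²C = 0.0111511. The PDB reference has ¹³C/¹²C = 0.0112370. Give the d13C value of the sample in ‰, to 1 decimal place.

d13C = (R_sample / R_standard − 1) × 1000
R_sample / R_standard = 0.0111511 / 0.0112370 = 0.992356
d13C = (0.992356 − 1) × 1000 = -7.64‰

-7.6‰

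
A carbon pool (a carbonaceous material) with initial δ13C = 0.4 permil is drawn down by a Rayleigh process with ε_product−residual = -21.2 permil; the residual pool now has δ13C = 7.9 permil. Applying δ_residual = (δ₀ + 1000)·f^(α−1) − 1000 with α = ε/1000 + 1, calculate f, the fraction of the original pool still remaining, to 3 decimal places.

0.703

α − 1 = ε/1000 = -0.0212
(δ_res + 1000)/(δ₀ + 1000) = (7.9 + 1000)/(0.4 + 1000) = 1007.9/1000.4 = 1.007497
f = 1.007497^(1/-0.0212) = exp(ln(1.007497)/-0.0212) = exp(0.00747/-0.0212)
f = exp(-0.3523) = 0.7031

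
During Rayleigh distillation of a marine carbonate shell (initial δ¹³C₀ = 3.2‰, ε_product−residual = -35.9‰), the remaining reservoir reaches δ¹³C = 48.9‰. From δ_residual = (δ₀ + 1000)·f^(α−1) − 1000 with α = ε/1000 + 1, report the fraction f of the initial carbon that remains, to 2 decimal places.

α − 1 = ε/1000 = -0.0359
(δ_res + 1000)/(δ₀ + 1000) = (48.9 + 1000)/(3.2 + 1000) = 1048.9/1003.2 = 1.045554
f = 1.045554^(1/-0.0359) = exp(ln(1.045554)/-0.0359) = exp(0.04455/-0.0359)
f = exp(-1.2409) = 0.2891

0.29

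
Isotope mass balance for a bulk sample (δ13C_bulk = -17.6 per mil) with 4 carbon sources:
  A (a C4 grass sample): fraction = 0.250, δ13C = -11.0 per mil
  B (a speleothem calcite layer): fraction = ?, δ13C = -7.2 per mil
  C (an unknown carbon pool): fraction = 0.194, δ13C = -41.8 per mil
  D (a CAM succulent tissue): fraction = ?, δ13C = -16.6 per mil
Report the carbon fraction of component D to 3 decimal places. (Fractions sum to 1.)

0.291

Let f_D and f_B be the unknown fractions; fractions sum to 1 so f_D + f_B = 0.556.
Mass balance: Σ fᵢ·δᵢ = δ_bulk ⇒ f_D·(-16.6) + f_B·(-7.2) = -17.6 − (-10.859) = -6.741
Substitute f_B = 0.556 − f_D:
f_D·(-16.6 − -7.2) = -6.741 − 0.556×(-7.2) = -2.738
f_D = -2.738 / -9.4 = 0.2912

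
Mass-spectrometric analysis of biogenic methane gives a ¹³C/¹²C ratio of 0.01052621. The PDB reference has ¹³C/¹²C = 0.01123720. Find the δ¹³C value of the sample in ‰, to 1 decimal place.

-63.3‰

δ¹³C = (R_sample / R_standard − 1) × 1000
R_sample / R_standard = 0.01052621 / 0.01123720 = 0.936729
δ¹³C = (0.936729 − 1) × 1000 = -63.27‰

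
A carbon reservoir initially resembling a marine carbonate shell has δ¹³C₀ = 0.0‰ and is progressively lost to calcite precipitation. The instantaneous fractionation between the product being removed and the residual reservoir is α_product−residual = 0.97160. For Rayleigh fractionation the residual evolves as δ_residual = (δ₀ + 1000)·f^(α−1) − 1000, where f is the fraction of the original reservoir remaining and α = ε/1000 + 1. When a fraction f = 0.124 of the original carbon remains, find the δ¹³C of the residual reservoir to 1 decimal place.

61.1‰

Rayleigh residual: δ_res = (δ₀ + 1000)·f^(α−1) − 1000
α − 1 = -0.02840
f^(α−1) = 0.124^(-0.02840) = 1.061077
δ_res = (0.0 + 1000) × 1.061077 − 1000 = 1061.077 − 1000 = 61.08‰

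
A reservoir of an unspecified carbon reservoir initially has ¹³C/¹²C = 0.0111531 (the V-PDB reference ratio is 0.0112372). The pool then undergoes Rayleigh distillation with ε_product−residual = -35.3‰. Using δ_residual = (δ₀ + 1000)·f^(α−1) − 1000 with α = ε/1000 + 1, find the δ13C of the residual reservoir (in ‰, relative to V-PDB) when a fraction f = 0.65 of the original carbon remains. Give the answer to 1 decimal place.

δ₀ = (0.0111531/0.0112372 − 1)×1000 = (0.992516 − 1)×1000 = -7.484‰
α − 1 = ε/1000 = -0.0353
f^(α−1) = 0.65^(-0.0353) = 1.015323
δ_res = (-7.484 + 1000) × 1.015323 − 1000 = 1007.724 − 1000 = 7.72‰

7.7‰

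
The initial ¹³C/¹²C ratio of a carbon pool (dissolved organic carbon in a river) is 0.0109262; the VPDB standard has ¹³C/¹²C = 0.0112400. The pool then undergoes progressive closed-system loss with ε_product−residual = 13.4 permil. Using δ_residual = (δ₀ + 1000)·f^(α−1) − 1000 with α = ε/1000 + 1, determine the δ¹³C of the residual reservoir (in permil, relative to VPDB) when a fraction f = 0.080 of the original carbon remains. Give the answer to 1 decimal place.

δ₀ = (0.0109262/0.0112400 − 1)×1000 = (0.972082 − 1)×1000 = -27.918 permil
α − 1 = ε/1000 = 0.0134
f^(α−1) = 0.080^(0.0134) = 0.966722
δ_res = (-27.918 + 1000) × 0.966722 − 1000 = 939.732 − 1000 = -60.27 permil

-60.3 permil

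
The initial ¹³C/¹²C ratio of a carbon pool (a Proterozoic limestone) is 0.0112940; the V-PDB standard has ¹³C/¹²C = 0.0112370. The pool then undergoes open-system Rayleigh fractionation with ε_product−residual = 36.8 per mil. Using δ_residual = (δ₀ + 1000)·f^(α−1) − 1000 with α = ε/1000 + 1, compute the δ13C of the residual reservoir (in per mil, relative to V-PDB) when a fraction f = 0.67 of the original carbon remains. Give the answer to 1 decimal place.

δ₀ = (0.0112940/0.0112370 − 1)×1000 = (1.005073 − 1)×1000 = 5.073 per mil
α − 1 = ε/1000 = 0.0368
f^(α−1) = 0.67^(0.0368) = 0.985370
δ_res = (5.073 + 1000) × 0.985370 − 1000 = 990.369 − 1000 = -9.63 per mil

-9.6 per mil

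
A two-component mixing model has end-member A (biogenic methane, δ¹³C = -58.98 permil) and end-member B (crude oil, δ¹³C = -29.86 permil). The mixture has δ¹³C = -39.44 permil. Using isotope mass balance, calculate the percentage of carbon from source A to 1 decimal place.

32.9%

δ_mix = f_A·δ_A + (1 − f_A)·δ_B  ⇒  f_A = (δ_mix − δ_B)/(δ_A − δ_B)
f_A = (-39.44 − (-29.86)) / (-58.98 − (-29.86))
f_A = -9.58 / -29.12 = 0.3290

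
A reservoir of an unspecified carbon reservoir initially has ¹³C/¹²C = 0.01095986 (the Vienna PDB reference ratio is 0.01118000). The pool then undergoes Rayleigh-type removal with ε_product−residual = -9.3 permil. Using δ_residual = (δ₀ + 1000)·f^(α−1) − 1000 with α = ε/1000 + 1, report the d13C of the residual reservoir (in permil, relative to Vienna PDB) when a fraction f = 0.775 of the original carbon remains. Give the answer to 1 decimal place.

-17.4 permil

δ₀ = (0.01095986/0.01118000 − 1)×1000 = (0.980309 − 1)×1000 = -19.691 permil
α − 1 = ε/1000 = -0.0093
f^(α−1) = 0.775^(-0.0093) = 1.002373
δ_res = (-19.691 + 1000) × 1.002373 − 1000 = 982.636 − 1000 = -17.36 permil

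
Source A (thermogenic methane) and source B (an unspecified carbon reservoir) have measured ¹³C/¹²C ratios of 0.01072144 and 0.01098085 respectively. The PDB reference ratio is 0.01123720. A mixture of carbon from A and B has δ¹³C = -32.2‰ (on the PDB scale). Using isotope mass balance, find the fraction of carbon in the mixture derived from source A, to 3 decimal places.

δ_A = (0.01072144/0.01123720 − 1)×1000 = (0.954102 − 1)×1000 = -45.898‰
δ_B = (0.01098085/0.01123720 − 1)×1000 = (0.977187 − 1)×1000 = -22.813‰
f_A = (δ_mix − δ_B)/(δ_A − δ_B) = (-32.2 − (-22.813))/(-45.898 − (-22.813))
f_A = -9.387 / -23.085 = 0.4066

0.407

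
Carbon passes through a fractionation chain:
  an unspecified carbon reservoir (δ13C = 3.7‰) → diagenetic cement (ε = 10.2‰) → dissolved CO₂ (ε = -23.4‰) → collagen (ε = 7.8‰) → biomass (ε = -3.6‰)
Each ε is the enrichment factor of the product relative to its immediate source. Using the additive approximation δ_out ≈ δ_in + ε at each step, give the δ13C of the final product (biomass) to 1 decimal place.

step 1: δ ≈ 3.7 + (10.2) = 13.9‰
step 2: δ ≈ 13.9 + (-23.4) = -9.5‰
step 3: δ ≈ -9.5 + (7.8) = -1.7‰
step 4: δ ≈ -1.7 + (-3.6) = -5.3‰

-5.3‰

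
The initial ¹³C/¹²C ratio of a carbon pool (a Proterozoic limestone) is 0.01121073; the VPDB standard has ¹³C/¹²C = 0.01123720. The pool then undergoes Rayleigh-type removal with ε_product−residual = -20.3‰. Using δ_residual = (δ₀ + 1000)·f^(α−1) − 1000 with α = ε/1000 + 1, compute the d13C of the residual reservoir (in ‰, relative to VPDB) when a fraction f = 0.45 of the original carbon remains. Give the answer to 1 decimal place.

13.9‰

δ₀ = (0.01121073/0.01123720 − 1)×1000 = (0.997644 − 1)×1000 = -2.356‰
α − 1 = ε/1000 = -0.0203
f^(α−1) = 0.45^(-0.0203) = 1.016342
δ_res = (-2.356 + 1000) × 1.016342 − 1000 = 1013.948 − 1000 = 13.95‰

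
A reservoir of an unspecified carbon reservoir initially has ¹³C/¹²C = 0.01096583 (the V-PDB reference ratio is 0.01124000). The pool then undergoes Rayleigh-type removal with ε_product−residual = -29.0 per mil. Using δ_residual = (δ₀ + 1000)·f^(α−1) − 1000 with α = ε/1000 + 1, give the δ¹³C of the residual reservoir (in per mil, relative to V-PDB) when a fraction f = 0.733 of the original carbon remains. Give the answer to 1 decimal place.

-15.6 per mil

δ₀ = (0.01096583/0.01124000 − 1)×1000 = (0.975608 − 1)×1000 = -24.392 per mil
α − 1 = ε/1000 = -0.0290
f^(α−1) = 0.733^(-0.0290) = 1.009048
δ_res = (-24.392 + 1000) × 1.009048 − 1000 = 984.435 − 1000 = -15.56 per mil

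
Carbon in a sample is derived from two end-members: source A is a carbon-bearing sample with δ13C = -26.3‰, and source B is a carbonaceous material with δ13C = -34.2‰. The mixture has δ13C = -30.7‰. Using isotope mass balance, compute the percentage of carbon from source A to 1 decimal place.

δ_mix = f_A·δ_A + (1 − f_A)·δ_B  ⇒  f_A = (δ_mix − δ_B)/(δ_A − δ_B)
f_A = (-30.7 − (-34.2)) / (-26.3 − (-34.2))
f_A = 3.5 / 7.9 = 0.4430

44.3%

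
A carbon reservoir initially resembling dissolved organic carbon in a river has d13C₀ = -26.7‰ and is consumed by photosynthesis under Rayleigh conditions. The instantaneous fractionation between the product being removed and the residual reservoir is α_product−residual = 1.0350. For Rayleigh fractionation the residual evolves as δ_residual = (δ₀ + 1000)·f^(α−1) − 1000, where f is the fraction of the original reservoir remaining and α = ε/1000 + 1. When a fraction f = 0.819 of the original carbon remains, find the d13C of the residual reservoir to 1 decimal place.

Rayleigh residual: δ_res = (δ₀ + 1000)·f^(α−1) − 1000
α − 1 = 0.03500
f^(α−1) = 0.819^(0.03500) = 0.993036
δ_res = (-26.7 + 1000) × 0.993036 − 1000 = 966.522 − 1000 = -33.48‰

-33.5‰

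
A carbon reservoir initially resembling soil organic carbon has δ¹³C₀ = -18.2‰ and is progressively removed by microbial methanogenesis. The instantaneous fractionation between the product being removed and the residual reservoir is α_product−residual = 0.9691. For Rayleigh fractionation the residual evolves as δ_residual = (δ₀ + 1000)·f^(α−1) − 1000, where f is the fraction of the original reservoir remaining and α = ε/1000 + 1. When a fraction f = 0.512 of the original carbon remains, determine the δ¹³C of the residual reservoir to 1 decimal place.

2.3‰

Rayleigh residual: δ_res = (δ₀ + 1000)·f^(α−1) − 1000
α − 1 = -0.03090
f^(α−1) = 0.512^(-0.03090) = 1.020901
δ_res = (-18.2 + 1000) × 1.020901 − 1000 = 1002.320 − 1000 = 2.32‰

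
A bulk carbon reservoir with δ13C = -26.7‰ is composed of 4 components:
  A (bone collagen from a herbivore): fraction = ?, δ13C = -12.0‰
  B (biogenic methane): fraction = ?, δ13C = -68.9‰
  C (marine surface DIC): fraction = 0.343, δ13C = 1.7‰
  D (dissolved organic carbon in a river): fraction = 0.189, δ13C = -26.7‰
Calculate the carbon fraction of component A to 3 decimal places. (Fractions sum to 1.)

Let f_A and f_B be the unknown fractions; fractions sum to 1 so f_A + f_B = 0.468.
Mass balance: Σ fᵢ·δᵢ = δ_bulk ⇒ f_A·(-12.0) + f_B·(-68.9) = -26.7 − (-4.463) = -22.237
Substitute f_B = 0.468 − f_A:
f_A·(-12.0 − -68.9) = -22.237 − 0.468×(-68.9) = 10.008
f_A = 10.008 / 56.9 = 0.1759

0.176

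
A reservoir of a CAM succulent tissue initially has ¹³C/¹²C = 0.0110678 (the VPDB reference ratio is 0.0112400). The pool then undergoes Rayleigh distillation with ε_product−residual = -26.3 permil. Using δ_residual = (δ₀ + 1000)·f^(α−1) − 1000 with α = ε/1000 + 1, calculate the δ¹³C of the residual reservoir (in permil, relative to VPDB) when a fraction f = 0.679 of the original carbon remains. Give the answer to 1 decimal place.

δ₀ = (0.0110678/0.0112400 − 1)×1000 = (0.984680 − 1)×1000 = -15.320 permil
α − 1 = ε/1000 = -0.0263
f^(α−1) = 0.679^(-0.0263) = 1.010234
δ_res = (-15.320 + 1000) × 1.010234 − 1000 = 994.757 − 1000 = -5.24 permil

-5.2 permil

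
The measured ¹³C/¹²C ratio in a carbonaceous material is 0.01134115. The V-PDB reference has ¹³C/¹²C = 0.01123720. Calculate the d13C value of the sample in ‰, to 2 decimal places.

9.25‰

d13C = (R_sample / R_standard − 1) × 1000
R_sample / R_standard = 0.01134115 / 0.01123720 = 1.009251
d13C = (1.009251 − 1) × 1000 = 9.251‰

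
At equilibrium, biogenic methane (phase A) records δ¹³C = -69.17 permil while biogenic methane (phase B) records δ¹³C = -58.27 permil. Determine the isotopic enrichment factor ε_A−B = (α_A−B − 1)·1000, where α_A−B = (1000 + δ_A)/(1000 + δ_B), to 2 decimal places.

α_A−B = (1000 + -69.17) / (1000 + -58.27) = 930.83 / 941.73 = 0.988426
ε_A−B = (0.988426 − 1) × 1000 = -11.574 permil
(The approximation ε ≈ δ_A − δ_B would give -10.90 permil.)

-11.57 permil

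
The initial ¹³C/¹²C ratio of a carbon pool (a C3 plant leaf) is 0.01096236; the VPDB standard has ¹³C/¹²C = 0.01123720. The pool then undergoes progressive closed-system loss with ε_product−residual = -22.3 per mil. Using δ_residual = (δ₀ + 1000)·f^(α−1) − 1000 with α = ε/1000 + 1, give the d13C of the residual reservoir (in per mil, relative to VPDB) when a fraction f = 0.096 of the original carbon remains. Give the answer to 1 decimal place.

27.9 per mil

δ₀ = (0.01096236/0.01123720 − 1)×1000 = (0.975542 − 1)×1000 = -24.458 per mil
α − 1 = ε/1000 = -0.0223
f^(α−1) = 0.096^(-0.0223) = 1.053648
δ_res = (-24.458 + 1000) × 1.053648 − 1000 = 1027.877 − 1000 = 27.88 per mil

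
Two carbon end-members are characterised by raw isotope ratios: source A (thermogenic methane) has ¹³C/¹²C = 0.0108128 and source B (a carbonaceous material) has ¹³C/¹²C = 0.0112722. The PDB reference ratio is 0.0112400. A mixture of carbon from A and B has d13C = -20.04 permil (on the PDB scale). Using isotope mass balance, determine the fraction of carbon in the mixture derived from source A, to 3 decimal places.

δ_A = (0.0108128/0.0112400 − 1)×1000 = (0.961993 − 1)×1000 = -38.007 permil
δ_B = (0.0112722/0.0112400 − 1)×1000 = (1.002865 − 1)×1000 = 2.865 permil
f_A = (δ_mix − δ_B)/(δ_A − δ_B) = (-20.04 − (2.865))/(-38.007 − (2.865))
f_A = -22.905 / -40.872 = 0.5604

0.560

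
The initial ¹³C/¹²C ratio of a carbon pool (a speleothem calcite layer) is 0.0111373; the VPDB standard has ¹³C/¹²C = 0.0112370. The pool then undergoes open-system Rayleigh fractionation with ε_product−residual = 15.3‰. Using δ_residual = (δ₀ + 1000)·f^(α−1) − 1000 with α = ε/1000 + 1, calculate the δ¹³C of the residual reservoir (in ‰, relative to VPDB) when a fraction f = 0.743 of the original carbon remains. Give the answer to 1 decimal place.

-13.4‰

δ₀ = (0.0111373/0.0112370 − 1)×1000 = (0.991128 − 1)×1000 = -8.872‰
α − 1 = ε/1000 = 0.0153
f^(α−1) = 0.743^(0.0153) = 0.995465
δ_res = (-8.872 + 1000) × 0.995465 − 1000 = 986.633 − 1000 = -13.37‰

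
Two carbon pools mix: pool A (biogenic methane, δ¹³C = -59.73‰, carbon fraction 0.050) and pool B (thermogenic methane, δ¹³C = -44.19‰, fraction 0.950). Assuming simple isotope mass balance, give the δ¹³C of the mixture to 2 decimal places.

δ_mix = f_A·δ_A + f_B·δ_B
δ_mix = 0.050 × (-59.73) + 0.950 × (-44.19)
δ_mix = -2.986 + -41.980 = -44.967‰

-44.97‰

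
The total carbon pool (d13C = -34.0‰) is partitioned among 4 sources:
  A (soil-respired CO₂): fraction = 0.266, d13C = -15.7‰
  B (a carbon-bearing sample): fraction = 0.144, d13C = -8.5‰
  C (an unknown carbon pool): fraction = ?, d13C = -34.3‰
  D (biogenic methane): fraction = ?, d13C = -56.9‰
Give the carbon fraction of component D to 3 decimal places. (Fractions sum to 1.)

Let f_D and f_C be the unknown fractions; fractions sum to 1 so f_D + f_C = 0.590.
Mass balance: Σ fᵢ·δᵢ = δ_bulk ⇒ f_D·(-56.9) + f_C·(-34.3) = -34.0 − (-5.400) = -28.600
Substitute f_C = 0.590 − f_D:
f_D·(-56.9 − -34.3) = -28.600 − 0.590×(-34.3) = -8.363
f_D = -8.363 / -22.6 = 0.3700

0.370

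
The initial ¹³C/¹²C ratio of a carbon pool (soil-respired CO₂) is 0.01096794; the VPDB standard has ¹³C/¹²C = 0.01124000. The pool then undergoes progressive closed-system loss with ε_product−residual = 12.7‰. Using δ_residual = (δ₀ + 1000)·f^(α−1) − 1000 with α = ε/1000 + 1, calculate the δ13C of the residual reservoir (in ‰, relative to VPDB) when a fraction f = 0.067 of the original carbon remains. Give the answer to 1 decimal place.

δ₀ = (0.01096794/0.01124000 − 1)×1000 = (0.975795 − 1)×1000 = -24.205‰
α − 1 = ε/1000 = 0.0127
f^(α−1) = 0.067^(0.0127) = 0.966254
δ_res = (-24.205 + 1000) × 0.966254 − 1000 = 942.866 − 1000 = -57.13‰

-57.1‰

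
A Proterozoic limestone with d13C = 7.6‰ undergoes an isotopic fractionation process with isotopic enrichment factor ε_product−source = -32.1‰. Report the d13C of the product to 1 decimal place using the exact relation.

Exactly, δ_product = (δ_source + 1000)·(ε/1000 + 1) − 1000.
δ_product = (7.6 + 1000) × (-32.1/1000 + 1) − 1000
δ_product = -24.74‰

-24.7‰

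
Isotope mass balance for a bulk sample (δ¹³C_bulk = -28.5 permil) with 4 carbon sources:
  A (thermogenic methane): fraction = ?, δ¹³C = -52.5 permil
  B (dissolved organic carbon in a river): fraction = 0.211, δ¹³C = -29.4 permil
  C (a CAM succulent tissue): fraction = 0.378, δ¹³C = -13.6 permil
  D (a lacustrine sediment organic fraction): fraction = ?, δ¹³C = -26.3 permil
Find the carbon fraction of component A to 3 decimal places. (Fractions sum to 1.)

Let f_A and f_D be the unknown fractions; fractions sum to 1 so f_A + f_D = 0.411.
Mass balance: Σ fᵢ·δᵢ = δ_bulk ⇒ f_A·(-52.5) + f_D·(-26.3) = -28.5 − (-11.344) = -17.156
Substitute f_D = 0.411 − f_A:
f_A·(-52.5 − -26.3) = -17.156 − 0.411×(-26.3) = -6.346
f_A = -6.346 / -26.2 = 0.2422

0.242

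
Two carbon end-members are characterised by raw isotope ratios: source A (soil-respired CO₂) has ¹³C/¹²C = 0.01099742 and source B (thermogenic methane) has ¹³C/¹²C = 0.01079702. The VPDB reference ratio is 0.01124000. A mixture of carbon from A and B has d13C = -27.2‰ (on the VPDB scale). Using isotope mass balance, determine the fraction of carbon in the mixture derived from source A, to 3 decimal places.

0.685

δ_A = (0.01099742/0.01124000 − 1)×1000 = (0.978418 − 1)×1000 = -21.582‰
δ_B = (0.01079702/0.01124000 − 1)×1000 = (0.960589 − 1)×1000 = -39.411‰
f_A = (δ_mix − δ_B)/(δ_A − δ_B) = (-27.2 − (-39.411))/(-21.582 − (-39.411))
f_A = 12.211 / 17.829 = 0.6849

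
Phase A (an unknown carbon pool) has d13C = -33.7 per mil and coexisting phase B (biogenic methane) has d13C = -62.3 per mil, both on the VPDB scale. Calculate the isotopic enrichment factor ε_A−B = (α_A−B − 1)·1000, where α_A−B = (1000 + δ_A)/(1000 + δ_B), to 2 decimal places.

30.50 per mil

α_A−B = (1000 + -33.7) / (1000 + -62.3) = 966.3 / 937.7 = 1.030500
ε_A−B = (1.030500 − 1) × 1000 = 30.500 per mil
(The approximation ε ≈ δ_A − δ_B would give 28.6 per mil.)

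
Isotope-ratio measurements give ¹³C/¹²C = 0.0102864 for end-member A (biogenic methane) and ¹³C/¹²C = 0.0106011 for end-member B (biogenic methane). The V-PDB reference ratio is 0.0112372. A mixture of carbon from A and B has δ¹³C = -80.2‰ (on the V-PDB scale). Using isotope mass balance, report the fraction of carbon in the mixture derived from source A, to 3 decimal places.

0.842

δ_A = (0.0102864/0.0112372 − 1)×1000 = (0.915388 − 1)×1000 = -84.612‰
δ_B = (0.0106011/0.0112372 − 1)×1000 = (0.943393 − 1)×1000 = -56.607‰
f_A = (δ_mix − δ_B)/(δ_A − δ_B) = (-80.2 − (-56.607))/(-84.612 − (-56.607))
f_A = -23.593 / -28.005 = 0.8425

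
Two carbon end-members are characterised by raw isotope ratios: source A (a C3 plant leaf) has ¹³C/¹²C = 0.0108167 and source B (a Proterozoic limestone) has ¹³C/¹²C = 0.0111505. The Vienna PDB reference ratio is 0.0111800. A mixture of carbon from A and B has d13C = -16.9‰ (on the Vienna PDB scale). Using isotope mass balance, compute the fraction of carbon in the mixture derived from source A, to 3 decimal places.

0.478

δ_A = (0.0108167/0.0111800 − 1)×1000 = (0.967504 − 1)×1000 = -32.496‰
δ_B = (0.0111505/0.0111800 − 1)×1000 = (0.997361 − 1)×1000 = -2.639‰
f_A = (δ_mix − δ_B)/(δ_A − δ_B) = (-16.9 − (-2.639))/(-32.496 − (-2.639))
f_A = -14.261 / -29.857 = 0.4777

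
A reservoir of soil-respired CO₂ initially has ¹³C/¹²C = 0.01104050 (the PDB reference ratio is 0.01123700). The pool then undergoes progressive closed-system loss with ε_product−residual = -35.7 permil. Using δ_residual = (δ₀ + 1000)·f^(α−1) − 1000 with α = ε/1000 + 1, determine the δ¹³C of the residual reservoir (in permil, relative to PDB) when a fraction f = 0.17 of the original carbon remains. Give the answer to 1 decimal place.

δ₀ = (0.01104050/0.01123700 − 1)×1000 = (0.982513 − 1)×1000 = -17.487 permil
α − 1 = ε/1000 = -0.0357
f^(α−1) = 0.17^(-0.0357) = 1.065303
δ_res = (-17.487 + 1000) × 1.065303 − 1000 = 1046.674 − 1000 = 46.67 permil

46.7 permil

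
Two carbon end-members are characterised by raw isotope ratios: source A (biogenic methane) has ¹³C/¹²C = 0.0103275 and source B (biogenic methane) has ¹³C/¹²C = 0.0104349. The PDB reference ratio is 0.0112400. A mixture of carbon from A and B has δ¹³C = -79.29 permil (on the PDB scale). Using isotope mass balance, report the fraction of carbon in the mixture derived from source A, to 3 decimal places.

δ_A = (0.0103275/0.0112400 − 1)×1000 = (0.918817 − 1)×1000 = -81.183 permil
δ_B = (0.0104349/0.0112400 − 1)×1000 = (0.928372 − 1)×1000 = -71.628 permil
f_A = (δ_mix − δ_B)/(δ_A − δ_B) = (-79.29 − (-71.628))/(-81.183 − (-71.628))
f_A = -7.662 / -9.555 = 0.8019

0.802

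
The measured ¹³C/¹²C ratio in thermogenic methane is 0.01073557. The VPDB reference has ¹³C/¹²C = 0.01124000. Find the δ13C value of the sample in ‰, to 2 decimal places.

δ13C = (R_sample / R_standard − 1) × 1000
R_sample / R_standard = 0.01073557 / 0.01124000 = 0.955122
δ13C = (0.955122 − 1) × 1000 = -44.878‰

-44.88‰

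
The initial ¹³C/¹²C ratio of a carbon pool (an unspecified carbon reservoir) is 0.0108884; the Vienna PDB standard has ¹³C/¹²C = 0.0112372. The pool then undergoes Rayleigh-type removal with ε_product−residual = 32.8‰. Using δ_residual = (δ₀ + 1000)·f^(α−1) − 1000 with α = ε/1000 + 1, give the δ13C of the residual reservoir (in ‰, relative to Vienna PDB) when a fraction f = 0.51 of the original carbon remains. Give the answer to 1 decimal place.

δ₀ = (0.0108884/0.0112372 − 1)×1000 = (0.968960 − 1)×1000 = -31.040‰
α − 1 = ε/1000 = 0.0328
f^(α−1) = 0.51^(0.0328) = 0.978156
δ_res = (-31.040 + 1000) × 0.978156 − 1000 = 947.795 − 1000 = -52.21‰

-52.2‰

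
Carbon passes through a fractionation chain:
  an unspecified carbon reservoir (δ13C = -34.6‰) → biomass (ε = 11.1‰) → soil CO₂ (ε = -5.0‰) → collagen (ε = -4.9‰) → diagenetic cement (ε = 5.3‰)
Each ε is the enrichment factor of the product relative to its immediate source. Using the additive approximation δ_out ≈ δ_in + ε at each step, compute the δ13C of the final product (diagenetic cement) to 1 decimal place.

-28.1‰

step 1: δ ≈ -34.6 + (11.1) = -23.5‰
step 2: δ ≈ -23.5 + (-5.0) = -28.5‰
step 3: δ ≈ -28.5 + (-4.9) = -33.4‰
step 4: δ ≈ -33.4 + (5.3) = -28.1‰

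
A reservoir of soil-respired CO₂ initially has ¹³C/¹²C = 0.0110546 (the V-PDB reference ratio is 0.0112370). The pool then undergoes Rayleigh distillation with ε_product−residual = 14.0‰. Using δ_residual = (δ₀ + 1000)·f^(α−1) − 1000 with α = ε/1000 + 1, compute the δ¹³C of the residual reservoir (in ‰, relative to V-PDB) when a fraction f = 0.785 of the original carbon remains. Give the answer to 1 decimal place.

-19.6‰

δ₀ = (0.0110546/0.0112370 − 1)×1000 = (0.983768 − 1)×1000 = -16.232‰
α − 1 = ε/1000 = 0.0140
f^(α−1) = 0.785^(0.0140) = 0.996617
δ_res = (-16.232 + 1000) × 0.996617 − 1000 = 980.440 − 1000 = -19.56‰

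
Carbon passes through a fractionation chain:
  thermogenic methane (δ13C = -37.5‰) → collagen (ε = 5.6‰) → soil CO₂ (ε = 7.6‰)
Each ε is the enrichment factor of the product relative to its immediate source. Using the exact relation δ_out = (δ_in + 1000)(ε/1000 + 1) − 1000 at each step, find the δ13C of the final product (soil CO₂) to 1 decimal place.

-24.8‰

step 1: δ = (-37.50 + 1000)·(5.6/1000 + 1) − 1000 = -32.11‰
step 2: δ = (-32.11 + 1000)·(7.6/1000 + 1) − 1000 = -24.75‰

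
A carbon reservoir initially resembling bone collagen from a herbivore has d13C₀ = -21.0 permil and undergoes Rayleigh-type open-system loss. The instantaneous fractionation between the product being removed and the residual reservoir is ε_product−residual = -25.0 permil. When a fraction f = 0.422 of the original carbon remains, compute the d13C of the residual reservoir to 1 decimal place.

Rayleigh residual: δ_res = (δ₀ + 1000)·f^(α−1) − 1000
α = ε/1000 + 1 = 0.97500, so α − 1 = -0.02500
f^(α−1) = 0.422^(-0.02500) = 1.021803
δ_res = (-21.0 + 1000) × 1.021803 − 1000 = 1000.345 − 1000 = 0.35 permil

0.3 permil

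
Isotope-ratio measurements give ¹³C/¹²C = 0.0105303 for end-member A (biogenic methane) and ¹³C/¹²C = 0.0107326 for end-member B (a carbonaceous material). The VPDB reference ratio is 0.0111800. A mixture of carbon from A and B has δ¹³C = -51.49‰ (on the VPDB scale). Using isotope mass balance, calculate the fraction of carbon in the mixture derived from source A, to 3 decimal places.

δ_A = (0.0105303/0.0111800 − 1)×1000 = (0.941887 − 1)×1000 = -58.113‰
δ_B = (0.0107326/0.0111800 − 1)×1000 = (0.959982 − 1)×1000 = -40.018‰
f_A = (δ_mix − δ_B)/(δ_A − δ_B) = (-51.49 − (-40.018))/(-58.113 − (-40.018))
f_A = -11.472 / -18.095 = 0.6340

0.634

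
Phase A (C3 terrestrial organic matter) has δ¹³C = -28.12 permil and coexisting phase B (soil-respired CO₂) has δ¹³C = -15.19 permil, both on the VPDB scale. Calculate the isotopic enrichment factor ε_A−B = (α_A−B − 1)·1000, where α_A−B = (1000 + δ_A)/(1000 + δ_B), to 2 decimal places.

α_A−B = (1000 + -28.12) / (1000 + -15.19) = 971.88 / 984.81 = 0.986871
ε_A−B = (0.986871 − 1) × 1000 = -13.129 permil
(The approximation ε ≈ δ_A − δ_B would give -12.93 permil.)

-13.13 permil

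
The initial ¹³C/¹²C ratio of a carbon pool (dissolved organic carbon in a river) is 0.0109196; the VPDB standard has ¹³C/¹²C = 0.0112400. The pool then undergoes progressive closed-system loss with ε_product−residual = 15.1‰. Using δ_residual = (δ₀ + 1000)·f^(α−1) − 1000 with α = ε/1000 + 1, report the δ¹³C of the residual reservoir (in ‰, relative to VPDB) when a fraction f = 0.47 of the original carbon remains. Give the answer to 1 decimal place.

δ₀ = (0.0109196/0.0112400 − 1)×1000 = (0.971495 − 1)×1000 = -28.505‰
α − 1 = ε/1000 = 0.0151
f^(α−1) = 0.47^(0.0151) = 0.988664
δ_res = (-28.505 + 1000) × 0.988664 − 1000 = 960.482 − 1000 = -39.52‰

-39.5‰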